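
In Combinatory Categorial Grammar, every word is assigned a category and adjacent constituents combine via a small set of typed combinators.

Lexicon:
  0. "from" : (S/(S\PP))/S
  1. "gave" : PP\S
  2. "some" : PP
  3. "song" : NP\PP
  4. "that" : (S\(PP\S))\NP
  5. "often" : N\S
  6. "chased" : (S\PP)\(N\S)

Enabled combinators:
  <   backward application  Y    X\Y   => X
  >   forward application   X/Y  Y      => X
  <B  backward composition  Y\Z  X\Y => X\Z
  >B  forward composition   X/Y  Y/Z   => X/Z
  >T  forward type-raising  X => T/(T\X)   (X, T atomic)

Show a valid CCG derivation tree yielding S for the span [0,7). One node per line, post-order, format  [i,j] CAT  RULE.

[0,7] S   >
  [0,5] S/(S\PP)   >
    [0,1] "from" : (S/(S\PP))/S
    [1,5] S   <
      [1,2] "gave" : PP\S
      [2,5] S\(PP\S)   <
        [2,4] NP   >
          [2,3] NP/(NP\PP)   >T
            [2,3] "some" : PP
          [3,4] "song" : NP\PP
        [4,5] "that" : (S\(PP\S))\NP
  [5,7] S\PP   <
    [5,6] "often" : N\S
    [6,7] "chased" : (S\PP)\(N\S)

[0,1] (S/(S\PP))/S  lex  "from"
[1,2] PP\S  lex  "gave"
[2,3] PP  lex  "some"
[2,3] NP/(NP\PP)  >T
[3,4] NP\PP  lex  "song"
[2,4] NP  >  k=3
[4,5] (S\(PP\S))\NP  lex  "that"
[2,5] S\(PP\S)  <  k=4
[1,5] S  <  k=2
[0,5] S/(S\PP)  >  k=1
[5,6] N\S  lex  "often"
[6,7] (S\PP)\(N\S)  lex  "chased"
[5,7] S\PP  <  k=6
[0,7] S  >  k=5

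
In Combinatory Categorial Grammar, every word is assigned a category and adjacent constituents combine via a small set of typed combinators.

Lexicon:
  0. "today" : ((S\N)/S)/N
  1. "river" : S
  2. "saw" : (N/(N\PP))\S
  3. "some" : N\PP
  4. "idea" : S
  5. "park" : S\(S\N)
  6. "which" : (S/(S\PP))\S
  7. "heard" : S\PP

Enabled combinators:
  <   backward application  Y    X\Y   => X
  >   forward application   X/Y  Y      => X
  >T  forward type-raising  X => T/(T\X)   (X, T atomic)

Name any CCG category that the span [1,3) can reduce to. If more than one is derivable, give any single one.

N/(N\PP)

[0,8] S   >
  [0,7] S/(S\PP)   <
    [0,6] S   <
      [0,5] S\N   >
        [0,4] (S\N)/S   >
          [0,1] "today" : ((S\N)/S)/N
          [1,4] N   >
            [1,3] N/(N\PP)   <
              [1,2] "river" : S
              [2,3] "saw" : (N/(N\PP))\S
            [3,4] "some" : N\PP
        [4,5] "idea" : S
      [5,6] "park" : S\(S\N)
    [6,7] "which" : (S/(S\PP))\S
  [7,8] "heard" : S\PP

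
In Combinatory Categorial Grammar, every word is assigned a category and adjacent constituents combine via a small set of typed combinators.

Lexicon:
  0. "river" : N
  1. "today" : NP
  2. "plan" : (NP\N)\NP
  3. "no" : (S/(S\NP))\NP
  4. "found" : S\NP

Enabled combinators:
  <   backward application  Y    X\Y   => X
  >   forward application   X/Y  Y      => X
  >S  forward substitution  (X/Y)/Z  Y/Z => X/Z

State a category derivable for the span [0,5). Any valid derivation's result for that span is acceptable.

S

[0,5] S   >
  [0,4] S/(S\NP)   <
    [0,3] NP   <
      [0,1] "river" : N
      [1,3] NP\N   <
        [1,2] "today" : NP
        [2,3] "plan" : (NP\N)\NP
    [3,4] "no" : (S/(S\NP))\NP
  [4,5] "found" : S\NP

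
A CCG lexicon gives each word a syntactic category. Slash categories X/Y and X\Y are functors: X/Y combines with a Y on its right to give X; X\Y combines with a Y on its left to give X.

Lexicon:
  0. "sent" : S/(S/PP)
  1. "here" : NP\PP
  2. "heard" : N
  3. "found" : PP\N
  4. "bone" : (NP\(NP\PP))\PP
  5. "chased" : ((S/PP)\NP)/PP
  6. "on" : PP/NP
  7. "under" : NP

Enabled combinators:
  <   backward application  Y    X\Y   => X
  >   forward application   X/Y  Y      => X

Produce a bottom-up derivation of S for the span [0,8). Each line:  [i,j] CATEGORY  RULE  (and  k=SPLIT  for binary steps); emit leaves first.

[0,8] S   >
  [0,1] "sent" : S/(S/PP)
  [1,8] S/PP   <
    [1,5] NP   <
      [1,2] "here" : NP\PP
      [2,5] NP\(NP\PP)   <
        [2,4] PP   <
          [2,3] "heard" : N
          [3,4] "found" : PP\N
        [4,5] "bone" : (NP\(NP\PP))\PP
    [5,8] (S/PP)\NP   >
      [5,6] "chased" : ((S/PP)\NP)/PP
      [6,8] PP   >
        [6,7] "on" : PP/NP
        [7,8] "under" : NP

[0,1] S/(S/PP)  lex  "sent"
[1,2] NP\PP  lex  "here"
[2,3] N  lex  "heard"
[3,4] PP\N  lex  "found"
[2,4] PP  <  k=3
[4,5] (NP\(NP\PP))\PP  lex  "bone"
[2,5] NP\(NP\PP)  <  k=4
[1,5] NP  <  k=2
[5,6] ((S/PP)\NP)/PP  lex  "chased"
[6,7] PP/NP  lex  "on"
[7,8] NP  lex  "under"
[6,8] PP  >  k=7
[5,8] (S/PP)\NP  >  k=6
[1,8] S/PP  <  k=5
[0,8] S  >  k=1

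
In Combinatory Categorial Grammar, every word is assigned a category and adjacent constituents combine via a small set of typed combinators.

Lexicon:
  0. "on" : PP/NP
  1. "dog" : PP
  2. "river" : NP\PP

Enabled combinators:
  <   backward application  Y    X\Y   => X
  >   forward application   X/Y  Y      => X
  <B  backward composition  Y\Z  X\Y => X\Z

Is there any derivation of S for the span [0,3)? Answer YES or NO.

NO

PP/NP PP NP\PP
CKY chart[0,3] = {PP}; S ∉ chart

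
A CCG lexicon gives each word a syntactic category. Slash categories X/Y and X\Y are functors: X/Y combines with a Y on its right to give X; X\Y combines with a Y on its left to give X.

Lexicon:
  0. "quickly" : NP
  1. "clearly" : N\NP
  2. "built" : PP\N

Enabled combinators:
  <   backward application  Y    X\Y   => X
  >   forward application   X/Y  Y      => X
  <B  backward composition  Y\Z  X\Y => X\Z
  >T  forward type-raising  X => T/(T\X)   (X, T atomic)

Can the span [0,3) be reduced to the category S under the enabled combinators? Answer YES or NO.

NP N\NP PP\N
CKY chart[0,3] = {N/(N\PP), NP/(NP\PP), PP, PP/(PP\PP), S/(S\PP)}; S ∉ chart

NO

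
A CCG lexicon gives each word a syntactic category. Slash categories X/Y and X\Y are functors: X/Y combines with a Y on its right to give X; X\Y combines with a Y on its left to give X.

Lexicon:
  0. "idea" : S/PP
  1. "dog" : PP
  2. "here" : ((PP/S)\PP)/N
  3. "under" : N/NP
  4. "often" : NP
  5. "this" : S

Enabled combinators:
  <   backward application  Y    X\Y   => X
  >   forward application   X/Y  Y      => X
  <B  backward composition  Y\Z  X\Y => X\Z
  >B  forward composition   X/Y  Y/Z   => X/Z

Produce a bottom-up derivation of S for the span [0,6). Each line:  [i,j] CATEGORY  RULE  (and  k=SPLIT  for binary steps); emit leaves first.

[0,1] S/PP  lex  "idea"
[1,2] PP  lex  "dog"
[2,3] ((PP/S)\PP)/N  lex  "here"
[3,4] N/NP  lex  "under"
[4,5] NP  lex  "often"
[3,5] N  >  k=4
[2,5] (PP/S)\PP  >  k=3
[1,5] PP/S  <  k=2
[5,6] S  lex  "this"
[1,6] PP  >  k=5
[0,6] S  >  k=1

[0,6] S   >
  [0,1] "idea" : S/PP
  [1,6] PP   >
    [1,5] PP/S   <
      [1,2] "dog" : PP
      [2,5] (PP/S)\PP   >
        [2,3] "here" : ((PP/S)\PP)/N
        [3,5] N   >
          [3,4] "under" : N/NP
          [4,5] "often" : NP
    [5,6] "this" : S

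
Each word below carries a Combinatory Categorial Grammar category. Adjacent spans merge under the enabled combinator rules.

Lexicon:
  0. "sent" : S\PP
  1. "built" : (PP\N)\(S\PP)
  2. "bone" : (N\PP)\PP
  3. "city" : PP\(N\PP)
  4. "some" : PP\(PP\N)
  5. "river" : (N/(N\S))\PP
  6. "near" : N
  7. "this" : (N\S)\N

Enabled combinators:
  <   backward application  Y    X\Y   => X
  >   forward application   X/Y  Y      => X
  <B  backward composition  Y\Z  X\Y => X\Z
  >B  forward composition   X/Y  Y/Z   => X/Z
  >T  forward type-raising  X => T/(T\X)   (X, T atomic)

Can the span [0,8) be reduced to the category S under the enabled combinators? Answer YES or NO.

NO

S\PP (PP\N)\(S\PP) (N\PP)\PP PP\(N\PP) PP\(PP\N) (N/(N\S))\PP N (N\S)\N
CKY chart[0,8] = {N, N/(N\N), NP/(NP\N), PP/(PP\N), S/(S\N)}; S ∉ chart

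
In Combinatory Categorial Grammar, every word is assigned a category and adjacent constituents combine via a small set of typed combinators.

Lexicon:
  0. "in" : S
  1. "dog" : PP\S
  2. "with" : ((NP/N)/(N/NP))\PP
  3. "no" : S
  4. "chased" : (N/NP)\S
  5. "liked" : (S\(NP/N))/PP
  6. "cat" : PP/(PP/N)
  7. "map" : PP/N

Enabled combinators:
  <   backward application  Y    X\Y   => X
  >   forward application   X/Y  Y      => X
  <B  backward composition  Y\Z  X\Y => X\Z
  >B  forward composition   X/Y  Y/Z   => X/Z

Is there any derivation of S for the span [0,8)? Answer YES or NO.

YES

[0,8] S   <
  [0,5] NP/N   >
    [0,3] (NP/N)/(N/NP)   <
      [0,2] PP   <
        [0,1] "in" : S
        [1,2] "dog" : PP\S
      [2,3] "with" : ((NP/N)/(N/NP))\PP
    [3,5] N/NP   <
      [3,4] "no" : S
      [4,5] "chased" : (N/NP)\S
  [5,8] S\(NP/N)   >
    [5,6] "liked" : (S\(NP/N))/PP
    [6,8] PP   >
      [6,7] "cat" : PP/(PP/N)
      [7,8] "map" : PP/N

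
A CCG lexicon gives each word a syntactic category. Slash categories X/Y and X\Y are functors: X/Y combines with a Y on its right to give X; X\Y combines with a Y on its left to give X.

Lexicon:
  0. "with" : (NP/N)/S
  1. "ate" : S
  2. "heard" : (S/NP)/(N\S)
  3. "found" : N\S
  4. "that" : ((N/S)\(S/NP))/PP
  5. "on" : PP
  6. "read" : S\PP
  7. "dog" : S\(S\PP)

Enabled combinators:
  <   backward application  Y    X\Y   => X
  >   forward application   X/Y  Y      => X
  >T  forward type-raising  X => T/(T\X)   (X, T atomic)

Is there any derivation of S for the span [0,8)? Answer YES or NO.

NO

(NP/N)/S S (S/NP)/(N\S) N\S ((N/S)\(S/NP))/PP PP S\PP S\(S\PP)
CKY chart[0,8] = {N/(N\NP), NP, NP/(NP\NP), PP/(PP\NP), S/(S\NP)}; S ∉ chart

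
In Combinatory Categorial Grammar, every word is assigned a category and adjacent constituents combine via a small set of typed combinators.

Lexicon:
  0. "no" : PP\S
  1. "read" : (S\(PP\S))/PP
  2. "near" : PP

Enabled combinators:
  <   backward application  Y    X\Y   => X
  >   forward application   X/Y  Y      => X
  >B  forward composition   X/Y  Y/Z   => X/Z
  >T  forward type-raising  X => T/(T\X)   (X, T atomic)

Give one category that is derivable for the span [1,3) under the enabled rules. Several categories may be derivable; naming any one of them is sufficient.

S\(PP\S)

[0,3] S   <
  [0,1] "no" : PP\S
  [1,3] S\(PP\S)   >
    [1,2] "read" : (S\(PP\S))/PP
    [2,3] "near" : PP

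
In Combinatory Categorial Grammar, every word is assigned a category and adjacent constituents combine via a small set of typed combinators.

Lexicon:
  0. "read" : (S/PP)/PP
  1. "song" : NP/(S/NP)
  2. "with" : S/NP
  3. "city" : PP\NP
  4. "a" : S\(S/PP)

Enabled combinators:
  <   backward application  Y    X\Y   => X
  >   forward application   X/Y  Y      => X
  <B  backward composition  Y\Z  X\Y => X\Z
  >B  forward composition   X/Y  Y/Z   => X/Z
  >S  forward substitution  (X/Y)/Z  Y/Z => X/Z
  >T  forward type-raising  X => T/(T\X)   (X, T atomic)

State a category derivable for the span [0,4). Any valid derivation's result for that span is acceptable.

[0,5] S   <
  [0,4] S/PP   >
    [0,1] "read" : (S/PP)/PP
    [1,4] PP   <
      [1,3] NP   >
        [1,2] "song" : NP/(S/NP)
        [2,3] "with" : S/NP
      [3,4] "city" : PP\NP
  [4,5] "a" : S\(S/PP)

S/PP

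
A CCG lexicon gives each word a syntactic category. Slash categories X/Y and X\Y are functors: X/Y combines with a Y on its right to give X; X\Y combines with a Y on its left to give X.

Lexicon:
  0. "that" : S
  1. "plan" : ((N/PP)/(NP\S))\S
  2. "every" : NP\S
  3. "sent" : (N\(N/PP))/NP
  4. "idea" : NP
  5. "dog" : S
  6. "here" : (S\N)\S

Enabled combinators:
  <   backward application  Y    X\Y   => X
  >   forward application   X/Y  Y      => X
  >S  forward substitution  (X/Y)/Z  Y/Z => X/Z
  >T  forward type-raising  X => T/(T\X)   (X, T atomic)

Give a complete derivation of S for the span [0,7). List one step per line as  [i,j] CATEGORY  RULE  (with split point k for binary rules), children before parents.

[0,1] S  lex  "that"
[1,2] ((N/PP)/(NP\S))\S  lex  "plan"
[0,2] (N/PP)/(NP\S)  <  k=1
[2,3] NP\S  lex  "every"
[0,3] N/PP  >  k=2
[3,4] (N\(N/PP))/NP  lex  "sent"
[4,5] NP  lex  "idea"
[3,5] N\(N/PP)  >  k=4
[0,5] N  <  k=3
[5,6] S  lex  "dog"
[6,7] (S\N)\S  lex  "here"
[5,7] S\N  <  k=6
[0,7] S  <  k=5

[0,7] S   <
  [0,5] N   <
    [0,3] N/PP   >
      [0,2] (N/PP)/(NP\S)   <
        [0,1] "that" : S
        [1,2] "plan" : ((N/PP)/(NP\S))\S
      [2,3] "every" : NP\S
    [3,5] N\(N/PP)   >
      [3,4] "sent" : (N\(N/PP))/NP
      [4,5] "idea" : NP
  [5,7] S\N   <
    [5,6] "dog" : S
    [6,7] "here" : (S\N)\S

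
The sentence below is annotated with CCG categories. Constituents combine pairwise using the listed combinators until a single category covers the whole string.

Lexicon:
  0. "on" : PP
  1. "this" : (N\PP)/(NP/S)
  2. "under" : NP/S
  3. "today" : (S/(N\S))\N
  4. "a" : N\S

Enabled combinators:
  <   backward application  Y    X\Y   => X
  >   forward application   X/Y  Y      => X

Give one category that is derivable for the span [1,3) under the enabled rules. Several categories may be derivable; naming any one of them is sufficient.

[0,5] S   >
  [0,4] S/(N\S)   <
    [0,3] N   <
      [0,1] "on" : PP
      [1,3] N\PP   >
        [1,2] "this" : (N\PP)/(NP/S)
        [2,3] "under" : NP/S
    [3,4] "today" : (S/(N\S))\N
  [4,5] "a" : N\S

N\PP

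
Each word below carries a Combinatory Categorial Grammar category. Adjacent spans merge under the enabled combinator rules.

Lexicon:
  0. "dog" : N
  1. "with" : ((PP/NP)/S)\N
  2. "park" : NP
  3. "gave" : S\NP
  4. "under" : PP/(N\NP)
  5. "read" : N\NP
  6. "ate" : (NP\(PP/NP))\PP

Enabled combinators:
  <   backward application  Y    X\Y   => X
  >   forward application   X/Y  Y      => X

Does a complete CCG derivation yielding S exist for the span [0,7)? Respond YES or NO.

N ((PP/NP)/S)\N NP S\NP PP/(N\NP) N\NP (NP\(PP/NP))\PP
CKY chart[0,7] = {NP}; S ∉ chart

NO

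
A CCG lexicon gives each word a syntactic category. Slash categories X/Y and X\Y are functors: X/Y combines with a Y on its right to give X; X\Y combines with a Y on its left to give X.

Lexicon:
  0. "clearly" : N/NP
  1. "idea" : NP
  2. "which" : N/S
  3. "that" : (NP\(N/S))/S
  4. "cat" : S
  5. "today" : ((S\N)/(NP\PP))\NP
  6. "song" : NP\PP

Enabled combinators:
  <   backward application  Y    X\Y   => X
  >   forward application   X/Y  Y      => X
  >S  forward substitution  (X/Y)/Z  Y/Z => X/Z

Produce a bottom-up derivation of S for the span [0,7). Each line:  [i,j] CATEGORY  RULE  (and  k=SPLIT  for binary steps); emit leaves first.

[0,1] N/NP  lex  "clearly"
[1,2] NP  lex  "idea"
[0,2] N  >  k=1
[2,3] N/S  lex  "which"
[3,4] (NP\(N/S))/S  lex  "that"
[4,5] S  lex  "cat"
[3,5] NP\(N/S)  >  k=4
[2,5] NP  <  k=3
[5,6] ((S\N)/(NP\PP))\NP  lex  "today"
[2,6] (S\N)/(NP\PP)  <  k=5
[6,7] NP\PP  lex  "song"
[2,7] S\N  >  k=6
[0,7] S  <  k=2

[0,7] S   <
  [0,2] N   >
    [0,1] "clearly" : N/NP
    [1,2] "idea" : NP
  [2,7] S\N   >
    [2,6] (S\N)/(NP\PP)   <
      [2,5] NP   <
        [2,3] "which" : N/S
        [3,5] NP\(N/S)   >
          [3,4] "that" : (NP\(N/S))/S
          [4,5] "cat" : S
      [5,6] "today" : ((S\N)/(NP\PP))\NP
    [6,7] "song" : NP\PP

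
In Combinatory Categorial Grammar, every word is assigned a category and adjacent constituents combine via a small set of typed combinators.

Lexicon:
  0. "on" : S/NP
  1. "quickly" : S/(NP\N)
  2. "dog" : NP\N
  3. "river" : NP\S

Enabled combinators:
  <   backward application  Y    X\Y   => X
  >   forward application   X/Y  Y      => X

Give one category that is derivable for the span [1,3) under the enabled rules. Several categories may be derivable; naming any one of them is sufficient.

S

[0,4] S   >
  [0,1] "on" : S/NP
  [1,4] NP   <
    [1,3] S   >
      [1,2] "quickly" : S/(NP\N)
      [2,3] "dog" : NP\N
    [3,4] "river" : NP\S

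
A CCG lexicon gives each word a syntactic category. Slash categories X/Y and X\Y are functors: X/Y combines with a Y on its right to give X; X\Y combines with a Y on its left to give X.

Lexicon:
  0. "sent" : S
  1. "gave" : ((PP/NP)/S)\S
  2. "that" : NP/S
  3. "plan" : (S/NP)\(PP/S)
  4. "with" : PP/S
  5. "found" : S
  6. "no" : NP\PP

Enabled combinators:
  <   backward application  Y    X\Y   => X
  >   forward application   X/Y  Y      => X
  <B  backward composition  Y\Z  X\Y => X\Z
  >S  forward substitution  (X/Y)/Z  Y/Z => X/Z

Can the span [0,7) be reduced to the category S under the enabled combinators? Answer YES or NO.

YES

[0,7] S   >
  [0,4] S/NP   <
    [0,3] PP/S   >S
      [0,2] (PP/NP)/S   <
        [0,1] "sent" : S
        [1,2] "gave" : ((PP/NP)/S)\S
      [2,3] "that" : NP/S
    [3,4] "plan" : (S/NP)\(PP/S)
  [4,7] NP   <
    [4,6] PP   >
      [4,5] "with" : PP/S
      [5,6] "found" : S
    [6,7] "no" : NP\PP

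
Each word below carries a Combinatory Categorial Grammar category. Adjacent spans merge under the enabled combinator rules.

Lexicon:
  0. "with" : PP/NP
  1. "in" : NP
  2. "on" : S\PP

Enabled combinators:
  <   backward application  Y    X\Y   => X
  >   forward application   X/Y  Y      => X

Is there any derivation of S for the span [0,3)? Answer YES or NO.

[0,3] S   <
  [0,2] PP   >
    [0,1] "with" : PP/NP
    [1,2] "in" : NP
  [2,3] "on" : S\PP

YES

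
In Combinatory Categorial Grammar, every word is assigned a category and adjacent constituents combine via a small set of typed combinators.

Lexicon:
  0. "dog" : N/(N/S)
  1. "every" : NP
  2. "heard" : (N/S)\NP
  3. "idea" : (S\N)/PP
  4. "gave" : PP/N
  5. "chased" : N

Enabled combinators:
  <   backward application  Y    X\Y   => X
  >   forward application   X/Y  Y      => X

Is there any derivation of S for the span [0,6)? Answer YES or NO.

[0,6] S   <
  [0,3] N   >
    [0,1] "dog" : N/(N/S)
    [1,3] N/S   <
      [1,2] "every" : NP
      [2,3] "heard" : (N/S)\NP
  [3,6] S\N   >
    [3,4] "idea" : (S\N)/PP
    [4,6] PP   >
      [4,5] "gave" : PP/N
      [5,6] "chased" : N

YES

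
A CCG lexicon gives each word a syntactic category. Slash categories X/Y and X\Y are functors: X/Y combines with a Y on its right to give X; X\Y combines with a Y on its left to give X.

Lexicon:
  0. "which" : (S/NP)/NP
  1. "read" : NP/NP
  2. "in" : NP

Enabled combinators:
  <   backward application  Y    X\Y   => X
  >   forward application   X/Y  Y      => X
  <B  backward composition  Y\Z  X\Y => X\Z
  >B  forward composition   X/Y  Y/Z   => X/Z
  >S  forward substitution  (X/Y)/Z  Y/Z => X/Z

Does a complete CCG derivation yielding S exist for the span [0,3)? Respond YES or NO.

YES

[0,3] S   >
  [0,2] S/NP   >S
    [0,1] "which" : (S/NP)/NP
    [1,2] "read" : NP/NP
  [2,3] "in" : NP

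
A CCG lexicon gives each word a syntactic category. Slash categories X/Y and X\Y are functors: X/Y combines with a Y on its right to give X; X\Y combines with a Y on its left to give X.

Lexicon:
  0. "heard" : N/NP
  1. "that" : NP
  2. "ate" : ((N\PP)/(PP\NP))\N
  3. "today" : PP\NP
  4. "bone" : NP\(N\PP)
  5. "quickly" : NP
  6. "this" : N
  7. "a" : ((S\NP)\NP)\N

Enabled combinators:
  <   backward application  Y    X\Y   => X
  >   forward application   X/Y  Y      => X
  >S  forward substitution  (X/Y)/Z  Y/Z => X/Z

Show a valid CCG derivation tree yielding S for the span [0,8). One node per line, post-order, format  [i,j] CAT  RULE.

[0,1] N/NP  lex  "heard"
[1,2] NP  lex  "that"
[0,2] N  >  k=1
[2,3] ((N\PP)/(PP\NP))\N  lex  "ate"
[0,3] (N\PP)/(PP\NP)  <  k=2
[3,4] PP\NP  lex  "today"
[0,4] N\PP  >  k=3
[4,5] NP\(N\PP)  lex  "bone"
[0,5] NP  <  k=4
[5,6] NP  lex  "quickly"
[6,7] N  lex  "this"
[7,8] ((S\NP)\NP)\N  lex  "a"
[6,8] (S\NP)\NP  <  k=7
[5,8] S\NP  <  k=6
[0,8] S  <  k=5

[0,8] S   <
  [0,5] NP   <
    [0,4] N\PP   >
      [0,3] (N\PP)/(PP\NP)   <
        [0,2] N   >
          [0,1] "heard" : N/NP
          [1,2] "that" : NP
        [2,3] "ate" : ((N\PP)/(PP\NP))\N
      [3,4] "today" : PP\NP
    [4,5] "bone" : NP\(N\PP)
  [5,8] S\NP   <
    [5,6] "quickly" : NP
    [6,8] (S\NP)\NP   <
      [6,7] "this" : N
      [7,8] "a" : ((S\NP)\NP)\N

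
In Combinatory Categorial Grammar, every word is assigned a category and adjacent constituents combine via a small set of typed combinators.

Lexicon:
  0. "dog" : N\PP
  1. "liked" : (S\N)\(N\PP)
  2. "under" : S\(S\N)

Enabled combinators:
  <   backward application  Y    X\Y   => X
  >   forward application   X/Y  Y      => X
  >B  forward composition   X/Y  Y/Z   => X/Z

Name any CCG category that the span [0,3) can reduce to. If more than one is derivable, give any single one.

[0,3] S   <
  [0,2] S\N   <
    [0,1] "dog" : N\PP
    [1,2] "liked" : (S\N)\(N\PP)
  [2,3] "under" : S\(S\N)

S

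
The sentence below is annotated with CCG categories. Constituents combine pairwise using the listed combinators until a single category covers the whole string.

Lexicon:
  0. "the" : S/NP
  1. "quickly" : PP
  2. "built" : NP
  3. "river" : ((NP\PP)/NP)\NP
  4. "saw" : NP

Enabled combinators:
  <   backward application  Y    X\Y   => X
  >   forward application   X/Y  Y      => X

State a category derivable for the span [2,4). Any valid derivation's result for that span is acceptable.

[0,5] S   >
  [0,1] "the" : S/NP
  [1,5] NP   <
    [1,2] "quickly" : PP
    [2,5] NP\PP   >
      [2,4] (NP\PP)/NP   <
        [2,3] "built" : NP
        [3,4] "river" : ((NP\PP)/NP)\NP
      [4,5] "saw" : NP

(NP\PP)/NP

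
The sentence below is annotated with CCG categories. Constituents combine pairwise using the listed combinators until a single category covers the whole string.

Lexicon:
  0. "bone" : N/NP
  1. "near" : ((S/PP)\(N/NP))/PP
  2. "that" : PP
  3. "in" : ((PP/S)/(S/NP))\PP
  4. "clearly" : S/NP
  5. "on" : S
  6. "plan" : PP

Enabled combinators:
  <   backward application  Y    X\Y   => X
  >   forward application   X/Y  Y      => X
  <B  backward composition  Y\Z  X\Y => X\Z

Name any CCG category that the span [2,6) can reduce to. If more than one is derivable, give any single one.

[0,7] S   >
  [0,6] S/PP   <
    [0,1] "bone" : N/NP
    [1,6] (S/PP)\(N/NP)   >
      [1,2] "near" : ((S/PP)\(N/NP))/PP
      [2,6] PP   >
        [2,5] PP/S   >
          [2,4] (PP/S)/(S/NP)   <
            [2,3] "that" : PP
            [3,4] "in" : ((PP/S)/(S/NP))\PP
          [4,5] "clearly" : S/NP
        [5,6] "on" : S
  [6,7] "plan" : PP

PP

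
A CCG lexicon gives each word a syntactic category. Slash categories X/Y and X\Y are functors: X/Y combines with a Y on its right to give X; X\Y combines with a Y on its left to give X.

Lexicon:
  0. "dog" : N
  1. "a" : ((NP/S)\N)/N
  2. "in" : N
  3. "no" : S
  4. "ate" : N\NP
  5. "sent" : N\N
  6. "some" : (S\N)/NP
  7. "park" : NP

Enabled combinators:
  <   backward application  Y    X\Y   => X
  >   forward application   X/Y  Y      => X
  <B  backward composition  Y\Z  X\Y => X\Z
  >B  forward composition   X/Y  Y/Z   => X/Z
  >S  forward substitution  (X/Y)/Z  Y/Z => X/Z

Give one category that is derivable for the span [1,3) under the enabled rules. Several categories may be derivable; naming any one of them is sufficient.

[0,8] S   <
  [0,6] N   <
    [0,4] NP   >
      [0,3] NP/S   <
        [0,1] "dog" : N
        [1,3] (NP/S)\N   >
          [1,2] "a" : ((NP/S)\N)/N
          [2,3] "in" : N
      [3,4] "no" : S
    [4,6] N\NP   <B
      [4,5] "ate" : N\NP
      [5,6] "sent" : N\N
  [6,8] S\N   >
    [6,7] "some" : (S\N)/NP
    [7,8] "park" : NP

(NP/S)\N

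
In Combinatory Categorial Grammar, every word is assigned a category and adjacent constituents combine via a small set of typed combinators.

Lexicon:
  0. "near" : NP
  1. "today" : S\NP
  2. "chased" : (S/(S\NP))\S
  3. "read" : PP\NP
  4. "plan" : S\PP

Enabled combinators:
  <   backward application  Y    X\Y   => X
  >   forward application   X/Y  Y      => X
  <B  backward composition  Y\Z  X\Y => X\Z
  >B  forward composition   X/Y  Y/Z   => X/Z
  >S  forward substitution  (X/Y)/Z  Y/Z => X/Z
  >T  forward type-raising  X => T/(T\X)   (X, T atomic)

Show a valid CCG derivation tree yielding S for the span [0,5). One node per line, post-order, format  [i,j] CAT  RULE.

[0,1] NP  lex  "near"
[0,1] S/(S\NP)  >T
[1,2] S\NP  lex  "today"
[0,2] S  >  k=1
[2,3] (S/(S\NP))\S  lex  "chased"
[0,3] S/(S\NP)  <  k=2
[3,4] PP\NP  lex  "read"
[4,5] S\PP  lex  "plan"
[3,5] S\NP  <B  k=4
[0,5] S  >  k=3

[0,5] S   >
  [0,3] S/(S\NP)   <
    [0,2] S   >
      [0,1] S/(S\NP)   >T
        [0,1] "near" : NP
      [1,2] "today" : S\NP
    [2,3] "chased" : (S/(S\NP))\S
  [3,5] S\NP   <B
    [3,4] "read" : PP\NP
    [4,5] "plan" : S\PP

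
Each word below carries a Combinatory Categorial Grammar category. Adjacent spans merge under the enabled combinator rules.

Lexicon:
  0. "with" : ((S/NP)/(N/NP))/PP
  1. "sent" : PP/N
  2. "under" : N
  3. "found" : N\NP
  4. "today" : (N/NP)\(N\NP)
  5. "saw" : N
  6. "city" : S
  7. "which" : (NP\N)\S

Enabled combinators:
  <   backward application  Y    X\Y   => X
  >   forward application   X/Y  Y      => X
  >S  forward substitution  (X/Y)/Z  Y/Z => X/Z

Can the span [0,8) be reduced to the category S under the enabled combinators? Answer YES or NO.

YES

[0,8] S   >
  [0,5] S/NP   >
    [0,3] (S/NP)/(N/NP)   >
      [0,1] "with" : ((S/NP)/(N/NP))/PP
      [1,3] PP   >
        [1,2] "sent" : PP/N
        [2,3] "under" : N
    [3,5] N/NP   <
      [3,4] "found" : N\NP
      [4,5] "today" : (N/NP)\(N\NP)
  [5,8] NP   <
    [5,6] "saw" : N
    [6,8] NP\N   <
      [6,7] "city" : S
      [7,8] "which" : (NP\N)\S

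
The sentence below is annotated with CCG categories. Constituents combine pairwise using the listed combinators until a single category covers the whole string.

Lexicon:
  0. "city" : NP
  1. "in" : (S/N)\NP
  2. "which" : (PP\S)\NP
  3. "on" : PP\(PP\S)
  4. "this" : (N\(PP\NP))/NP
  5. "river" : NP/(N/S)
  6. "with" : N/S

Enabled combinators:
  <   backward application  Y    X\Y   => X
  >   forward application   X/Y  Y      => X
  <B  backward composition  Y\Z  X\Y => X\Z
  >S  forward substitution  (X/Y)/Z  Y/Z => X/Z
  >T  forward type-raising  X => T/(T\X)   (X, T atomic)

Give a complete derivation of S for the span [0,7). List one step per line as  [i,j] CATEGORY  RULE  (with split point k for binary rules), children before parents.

[0,1] NP  lex  "city"
[1,2] (S/N)\NP  lex  "in"
[0,2] S/N  <  k=1
[2,3] (PP\S)\NP  lex  "which"
[3,4] PP\(PP\S)  lex  "on"
[2,4] PP\NP  <B  k=3
[4,5] (N\(PP\NP))/NP  lex  "this"
[5,6] NP/(N/S)  lex  "river"
[6,7] N/S  lex  "with"
[5,7] NP  >  k=6
[4,7] N\(PP\NP)  >  k=5
[2,7] N  <  k=4
[0,7] S  >  k=2

[0,7] S   >
  [0,2] S/N   <
    [0,1] "city" : NP
    [1,2] "in" : (S/N)\NP
  [2,7] N   <
    [2,4] PP\NP   <B
      [2,3] "which" : (PP\S)\NP
      [3,4] "on" : PP\(PP\S)
    [4,7] N\(PP\NP)   >
      [4,5] "this" : (N\(PP\NP))/NP
      [5,7] NP   >
        [5,6] "river" : NP/(N/S)
        [6,7] "with" : N/S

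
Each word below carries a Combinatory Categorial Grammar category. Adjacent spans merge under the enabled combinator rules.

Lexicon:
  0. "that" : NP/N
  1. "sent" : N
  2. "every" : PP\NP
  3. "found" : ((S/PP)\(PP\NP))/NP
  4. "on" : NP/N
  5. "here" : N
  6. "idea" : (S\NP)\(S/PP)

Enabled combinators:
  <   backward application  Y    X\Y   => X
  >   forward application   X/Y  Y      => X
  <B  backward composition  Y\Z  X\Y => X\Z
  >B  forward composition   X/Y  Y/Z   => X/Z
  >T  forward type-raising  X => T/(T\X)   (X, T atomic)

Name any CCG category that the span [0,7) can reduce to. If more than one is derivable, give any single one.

[0,7] S   <
  [0,2] NP   >
    [0,1] "that" : NP/N
    [1,2] "sent" : N
  [2,7] S\NP   <
    [2,6] S/PP   <
      [2,3] "every" : PP\NP
      [3,6] (S/PP)\(PP\NP)   >
        [3,4] "found" : ((S/PP)\(PP\NP))/NP
        [4,6] NP   >
          [4,5] "on" : NP/N
          [5,6] "here" : N
    [6,7] "idea" : (S\NP)\(S/PP)

S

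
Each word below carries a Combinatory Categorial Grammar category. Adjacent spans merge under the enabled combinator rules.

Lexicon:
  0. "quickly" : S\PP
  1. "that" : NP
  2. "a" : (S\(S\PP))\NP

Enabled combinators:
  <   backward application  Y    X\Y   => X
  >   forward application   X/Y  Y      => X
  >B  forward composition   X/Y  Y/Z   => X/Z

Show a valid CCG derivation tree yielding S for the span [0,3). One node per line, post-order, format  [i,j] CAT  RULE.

[0,1] S\PP  lex  "quickly"
[1,2] NP  lex  "that"
[2,3] (S\(S\PP))\NP  lex  "a"
[1,3] S\(S\PP)  <  k=2
[0,3] S  <  k=1

[0,3] S   <
  [0,1] "quickly" : S\PP
  [1,3] S\(S\PP)   <
    [1,2] "that" : NP
    [2,3] "a" : (S\(S\PP))\NP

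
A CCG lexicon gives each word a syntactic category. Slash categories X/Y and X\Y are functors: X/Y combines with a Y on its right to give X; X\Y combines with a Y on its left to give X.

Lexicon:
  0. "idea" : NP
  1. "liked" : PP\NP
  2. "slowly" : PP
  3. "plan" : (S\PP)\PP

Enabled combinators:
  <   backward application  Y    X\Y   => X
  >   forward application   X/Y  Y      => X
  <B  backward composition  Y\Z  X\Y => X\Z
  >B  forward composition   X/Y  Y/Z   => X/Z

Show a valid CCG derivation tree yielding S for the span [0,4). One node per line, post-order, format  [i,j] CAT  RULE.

[0,1] NP  lex  "idea"
[1,2] PP\NP  lex  "liked"
[0,2] PP  <  k=1
[2,3] PP  lex  "slowly"
[3,4] (S\PP)\PP  lex  "plan"
[2,4] S\PP  <  k=3
[0,4] S  <  k=2

[0,4] S   <
  [0,2] PP   <
    [0,1] "idea" : NP
    [1,2] "liked" : PP\NP
  [2,4] S\PP   <
    [2,3] "slowly" : PP
    [3,4] "plan" : (S\PP)\PP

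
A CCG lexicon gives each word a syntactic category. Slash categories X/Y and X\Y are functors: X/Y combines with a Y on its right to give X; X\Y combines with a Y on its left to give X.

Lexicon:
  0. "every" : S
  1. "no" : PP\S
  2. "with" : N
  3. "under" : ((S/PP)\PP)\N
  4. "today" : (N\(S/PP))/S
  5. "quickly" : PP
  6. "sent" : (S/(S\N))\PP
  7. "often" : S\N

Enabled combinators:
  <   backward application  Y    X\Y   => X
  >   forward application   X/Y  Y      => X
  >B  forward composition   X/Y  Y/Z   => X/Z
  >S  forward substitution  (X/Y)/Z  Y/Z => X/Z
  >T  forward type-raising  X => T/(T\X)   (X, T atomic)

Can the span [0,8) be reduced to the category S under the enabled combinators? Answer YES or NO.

S PP\S N ((S/PP)\PP)\N (N\(S/PP))/S PP (S/(S\N))\PP S\N
CKY chart[0,8] = {N, N/(N\N), NP/(NP\N), PP/(PP\N), S/(S\N)}; S ∉ chart

NO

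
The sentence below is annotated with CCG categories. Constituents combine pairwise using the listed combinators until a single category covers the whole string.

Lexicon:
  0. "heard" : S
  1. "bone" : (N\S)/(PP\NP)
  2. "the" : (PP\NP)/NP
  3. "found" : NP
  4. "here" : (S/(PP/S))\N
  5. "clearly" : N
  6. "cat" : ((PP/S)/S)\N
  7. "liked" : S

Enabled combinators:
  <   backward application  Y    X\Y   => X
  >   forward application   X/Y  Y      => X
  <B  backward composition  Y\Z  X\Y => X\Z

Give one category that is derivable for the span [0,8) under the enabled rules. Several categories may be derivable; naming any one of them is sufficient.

S

[0,8] S   >
  [0,5] S/(PP/S)   <
    [0,4] N   <
      [0,1] "heard" : S
      [1,4] N\S   >
        [1,2] "bone" : (N\S)/(PP\NP)
        [2,4] PP\NP   >
          [2,3] "the" : (PP\NP)/NP
          [3,4] "found" : NP
    [4,5] "here" : (S/(PP/S))\N
  [5,8] PP/S   >
    [5,7] (PP/S)/S   <
      [5,6] "clearly" : N
      [6,7] "cat" : ((PP/S)/S)\N
    [7,8] "liked" : S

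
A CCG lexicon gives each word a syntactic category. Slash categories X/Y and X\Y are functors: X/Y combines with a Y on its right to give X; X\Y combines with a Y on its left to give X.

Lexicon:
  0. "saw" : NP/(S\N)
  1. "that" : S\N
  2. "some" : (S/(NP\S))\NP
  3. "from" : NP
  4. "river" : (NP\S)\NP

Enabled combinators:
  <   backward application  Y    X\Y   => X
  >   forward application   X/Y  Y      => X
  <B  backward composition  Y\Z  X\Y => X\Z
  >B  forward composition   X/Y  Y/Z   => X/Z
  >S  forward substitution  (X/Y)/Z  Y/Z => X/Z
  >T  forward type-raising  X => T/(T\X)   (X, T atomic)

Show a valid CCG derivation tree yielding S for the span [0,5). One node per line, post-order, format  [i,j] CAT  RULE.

[0,1] NP/(S\N)  lex  "saw"
[1,2] S\N  lex  "that"
[0,2] NP  >  k=1
[2,3] (S/(NP\S))\NP  lex  "some"
[0,3] S/(NP\S)  <  k=2
[3,4] NP  lex  "from"
[4,5] (NP\S)\NP  lex  "river"
[3,5] NP\S  <  k=4
[0,5] S  >  k=3

[0,5] S   >
  [0,3] S/(NP\S)   <
    [0,2] NP   >
      [0,1] "saw" : NP/(S\N)
      [1,2] "that" : S\N
    [2,3] "some" : (S/(NP\S))\NP
  [3,5] NP\S   <
    [3,4] "from" : NP
    [4,5] "river" : (NP\S)\NP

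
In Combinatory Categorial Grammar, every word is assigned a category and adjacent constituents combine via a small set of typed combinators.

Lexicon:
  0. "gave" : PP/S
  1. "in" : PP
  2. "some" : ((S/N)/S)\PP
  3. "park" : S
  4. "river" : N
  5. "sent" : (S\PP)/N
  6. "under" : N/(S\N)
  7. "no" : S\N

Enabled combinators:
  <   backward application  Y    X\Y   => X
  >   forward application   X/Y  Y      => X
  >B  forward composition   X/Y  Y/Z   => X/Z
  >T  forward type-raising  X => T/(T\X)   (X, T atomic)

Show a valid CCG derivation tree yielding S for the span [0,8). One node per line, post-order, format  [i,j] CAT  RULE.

[0,8] S   <
  [0,5] PP   >
    [0,1] "gave" : PP/S
    [1,5] S   >
      [1,4] S/N   >
        [1,3] (S/N)/S   <
          [1,2] "in" : PP
          [2,3] "some" : ((S/N)/S)\PP
        [3,4] "park" : S
      [4,5] "river" : N
  [5,8] S\PP   >
    [5,6] "sent" : (S\PP)/N
    [6,8] N   >
      [6,7] "under" : N/(S\N)
      [7,8] "no" : S\N

[0,1] PP/S  lex  "gave"
[1,2] PP  lex  "in"
[2,3] ((S/N)/S)\PP  lex  "some"
[1,3] (S/N)/S  <  k=2
[3,4] S  lex  "park"
[1,4] S/N  >  k=3
[4,5] N  lex  "river"
[1,5] S  >  k=4
[0,5] PP  >  k=1
[5,6] (S\PP)/N  lex  "sent"
[6,7] N/(S\N)  lex  "under"
[7,8] S\N  lex  "no"
[6,8] N  >  k=7
[5,8] S\PP  >  k=6
[0,8] S  <  k=5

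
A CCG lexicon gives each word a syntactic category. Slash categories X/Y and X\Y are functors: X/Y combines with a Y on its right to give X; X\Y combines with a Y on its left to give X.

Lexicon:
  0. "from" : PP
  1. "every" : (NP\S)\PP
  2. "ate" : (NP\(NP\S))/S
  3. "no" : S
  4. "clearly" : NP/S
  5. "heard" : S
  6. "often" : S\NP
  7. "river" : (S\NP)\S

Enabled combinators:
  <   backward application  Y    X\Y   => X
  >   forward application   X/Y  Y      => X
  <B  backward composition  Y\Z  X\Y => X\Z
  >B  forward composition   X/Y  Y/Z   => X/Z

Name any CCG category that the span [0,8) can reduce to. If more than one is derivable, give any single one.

[0,8] S   <
  [0,4] NP   <
    [0,1] "from" : PP
    [1,4] NP\PP   <B
      [1,2] "every" : (NP\S)\PP
      [2,4] NP\(NP\S)   >
        [2,3] "ate" : (NP\(NP\S))/S
        [3,4] "no" : S
  [4,8] S\NP   <
    [4,7] S   <
      [4,6] NP   >
        [4,5] "clearly" : NP/S
        [5,6] "heard" : S
      [6,7] "often" : S\NP
    [7,8] "river" : (S\NP)\S

S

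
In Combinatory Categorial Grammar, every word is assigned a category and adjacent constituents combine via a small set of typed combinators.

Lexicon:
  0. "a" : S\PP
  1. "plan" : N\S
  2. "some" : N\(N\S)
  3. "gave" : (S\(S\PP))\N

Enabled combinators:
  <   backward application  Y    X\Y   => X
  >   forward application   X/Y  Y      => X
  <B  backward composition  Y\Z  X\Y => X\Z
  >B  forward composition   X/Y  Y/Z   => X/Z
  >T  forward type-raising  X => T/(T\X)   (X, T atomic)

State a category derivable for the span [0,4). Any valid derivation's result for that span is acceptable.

[0,4] S   <
  [0,1] "a" : S\PP
  [1,4] S\(S\PP)   <
    [1,3] N   <
      [1,2] "plan" : N\S
      [2,3] "some" : N\(N\S)
    [3,4] "gave" : (S\(S\PP))\N

S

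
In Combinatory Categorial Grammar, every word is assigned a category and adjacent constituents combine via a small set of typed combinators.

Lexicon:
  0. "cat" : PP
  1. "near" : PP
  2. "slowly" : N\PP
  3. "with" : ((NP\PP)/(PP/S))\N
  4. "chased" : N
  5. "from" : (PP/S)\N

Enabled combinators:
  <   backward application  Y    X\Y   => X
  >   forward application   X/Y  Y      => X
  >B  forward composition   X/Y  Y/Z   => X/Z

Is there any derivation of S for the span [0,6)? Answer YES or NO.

NO

PP PP N\PP ((NP\PP)/(PP/S))\N N (PP/S)\N
CKY chart[0,6] = {NP}; S ∉ chart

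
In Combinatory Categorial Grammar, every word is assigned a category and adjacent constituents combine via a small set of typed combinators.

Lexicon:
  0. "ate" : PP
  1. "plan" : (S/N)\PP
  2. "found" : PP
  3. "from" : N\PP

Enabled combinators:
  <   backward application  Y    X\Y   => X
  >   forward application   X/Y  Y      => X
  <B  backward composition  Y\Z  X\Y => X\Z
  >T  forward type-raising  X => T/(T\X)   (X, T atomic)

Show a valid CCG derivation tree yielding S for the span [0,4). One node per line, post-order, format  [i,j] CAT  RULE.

[0,1] PP  lex  "ate"
[1,2] (S/N)\PP  lex  "plan"
[0,2] S/N  <  k=1
[2,3] PP  lex  "found"
[2,3] N/(N\PP)  >T
[3,4] N\PP  lex  "from"
[2,4] N  >  k=3
[0,4] S  >  k=2

[0,4] S   >
  [0,2] S/N   <
    [0,1] "ate" : PP
    [1,2] "plan" : (S/N)\PP
  [2,4] N   >
    [2,3] N/(N\PP)   >T
      [2,3] "found" : PP
    [3,4] "from" : N\PP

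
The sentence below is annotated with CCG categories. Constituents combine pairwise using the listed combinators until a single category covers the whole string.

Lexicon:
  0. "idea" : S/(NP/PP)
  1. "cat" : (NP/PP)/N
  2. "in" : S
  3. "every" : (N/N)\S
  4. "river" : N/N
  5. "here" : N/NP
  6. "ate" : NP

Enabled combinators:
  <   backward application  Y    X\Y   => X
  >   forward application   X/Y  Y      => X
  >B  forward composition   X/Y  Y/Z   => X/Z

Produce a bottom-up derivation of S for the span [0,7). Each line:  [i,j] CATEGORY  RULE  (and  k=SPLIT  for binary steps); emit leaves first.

[0,1] S/(NP/PP)  lex  "idea"
[1,2] (NP/PP)/N  lex  "cat"
[0,2] S/N  >B  k=1
[2,3] S  lex  "in"
[3,4] (N/N)\S  lex  "every"
[2,4] N/N  <  k=3
[0,4] S/N  >B  k=2
[4,5] N/N  lex  "river"
[5,6] N/NP  lex  "here"
[4,6] N/NP  >B  k=5
[6,7] NP  lex  "ate"
[4,7] N  >  k=6
[0,7] S  >  k=4

[0,7] S   >
  [0,4] S/N   >B
    [0,2] S/N   >B
      [0,1] "idea" : S/(NP/PP)
      [1,2] "cat" : (NP/PP)/N
    [2,4] N/N   <
      [2,3] "in" : S
      [3,4] "every" : (N/N)\S
  [4,7] N   >
    [4,6] N/NP   >B
      [4,5] "river" : N/N
      [5,6] "here" : N/NP
    [6,7] "ate" : NP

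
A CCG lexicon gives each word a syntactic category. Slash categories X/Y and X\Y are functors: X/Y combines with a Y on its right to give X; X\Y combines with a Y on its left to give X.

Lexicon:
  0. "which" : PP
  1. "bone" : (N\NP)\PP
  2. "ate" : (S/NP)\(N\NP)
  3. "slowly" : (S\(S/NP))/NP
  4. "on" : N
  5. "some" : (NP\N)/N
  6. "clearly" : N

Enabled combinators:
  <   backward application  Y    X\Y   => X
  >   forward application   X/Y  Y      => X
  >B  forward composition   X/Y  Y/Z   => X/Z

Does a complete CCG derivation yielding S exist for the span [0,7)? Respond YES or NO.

YES

[0,7] S   <
  [0,3] S/NP   <
    [0,2] N\NP   <
      [0,1] "which" : PP
      [1,2] "bone" : (N\NP)\PP
    [2,3] "ate" : (S/NP)\(N\NP)
  [3,7] S\(S/NP)   >
    [3,4] "slowly" : (S\(S/NP))/NP
    [4,7] NP   <
      [4,5] "on" : N
      [5,7] NP\N   >
        [5,6] "some" : (NP\N)/N
        [6,7] "clearly" : N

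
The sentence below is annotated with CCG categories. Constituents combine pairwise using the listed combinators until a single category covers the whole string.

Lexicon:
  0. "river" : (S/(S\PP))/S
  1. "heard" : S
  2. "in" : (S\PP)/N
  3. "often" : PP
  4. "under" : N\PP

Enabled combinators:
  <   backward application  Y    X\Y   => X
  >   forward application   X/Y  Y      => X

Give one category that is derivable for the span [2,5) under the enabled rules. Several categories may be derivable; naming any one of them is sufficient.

[0,5] S   >
  [0,2] S/(S\PP)   >
    [0,1] "river" : (S/(S\PP))/S
    [1,2] "heard" : S
  [2,5] S\PP   >
    [2,3] "in" : (S\PP)/N
    [3,5] N   <
      [3,4] "often" : PP
      [4,5] "under" : N\PP

S\PP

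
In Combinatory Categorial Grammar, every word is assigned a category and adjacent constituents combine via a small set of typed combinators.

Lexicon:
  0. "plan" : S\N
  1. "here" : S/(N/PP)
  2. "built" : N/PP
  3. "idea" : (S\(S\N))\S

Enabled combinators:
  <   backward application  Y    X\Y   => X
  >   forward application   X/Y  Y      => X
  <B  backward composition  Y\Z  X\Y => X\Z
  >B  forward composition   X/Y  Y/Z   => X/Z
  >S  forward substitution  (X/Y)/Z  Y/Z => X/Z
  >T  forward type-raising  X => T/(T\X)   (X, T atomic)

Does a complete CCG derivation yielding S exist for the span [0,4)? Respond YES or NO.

[0,4] S   <
  [0,1] "plan" : S\N
  [1,4] S\(S\N)   <
    [1,3] S   >
      [1,2] "here" : S/(N/PP)
      [2,3] "built" : N/PP
    [3,4] "idea" : (S\(S\N))\S

YES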